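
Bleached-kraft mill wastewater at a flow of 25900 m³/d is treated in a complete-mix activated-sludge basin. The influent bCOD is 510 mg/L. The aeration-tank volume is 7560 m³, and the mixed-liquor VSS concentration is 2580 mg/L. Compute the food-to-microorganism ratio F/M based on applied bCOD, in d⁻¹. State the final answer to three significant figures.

F/M ≈ 0.677 d⁻¹

F/M = applied load / biomass = Q·S₀/(V·X) = 25900 × 510 / (7560 × 2580) = 0.6772 d⁻¹.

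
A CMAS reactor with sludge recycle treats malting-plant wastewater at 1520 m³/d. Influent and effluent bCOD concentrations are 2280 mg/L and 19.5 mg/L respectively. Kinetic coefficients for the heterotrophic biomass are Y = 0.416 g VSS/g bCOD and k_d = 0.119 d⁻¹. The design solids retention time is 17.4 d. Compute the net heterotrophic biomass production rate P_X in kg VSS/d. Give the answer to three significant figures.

Observed yield with endogenous decay: Y_obs = Y / (1 + k_d·θ_c) = 0.416 / (1 + 0.119 × 17.4) = 0.416 / 3.071 = 0.1355 g VSS/g bCOD.
Mass of bCOD removed per day: Q(S₀ − S) = 1520 × 2260 g/m³ = 3436 kg/d.
Biomass produced: P_X = Y_obs·Q·ΔS = 0.1355 × 3436 ≈ 465.5 kg VSS/d.

P_X ≈ 465 kg VSS/d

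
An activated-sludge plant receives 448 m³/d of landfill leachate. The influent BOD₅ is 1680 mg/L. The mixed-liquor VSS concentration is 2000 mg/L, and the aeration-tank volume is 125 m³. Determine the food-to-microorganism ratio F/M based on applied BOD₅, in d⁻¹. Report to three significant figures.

F/M ≈ 3.01 d⁻¹

Food-to-microorganism ratio F/M = Q S₀ / (V X) = 448 × 1680 / (125.0 × 2000) = 3.011 d⁻¹.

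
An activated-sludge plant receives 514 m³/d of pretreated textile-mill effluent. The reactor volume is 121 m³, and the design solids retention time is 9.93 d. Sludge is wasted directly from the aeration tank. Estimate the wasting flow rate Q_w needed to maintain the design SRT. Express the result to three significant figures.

With mixed-liquor wasting, θ_c = V/Q_w, so Q_w = V/θ_c = 121.0/9.93 = 12.19 m³/d.

Q_w ≈ 12.2 m³/d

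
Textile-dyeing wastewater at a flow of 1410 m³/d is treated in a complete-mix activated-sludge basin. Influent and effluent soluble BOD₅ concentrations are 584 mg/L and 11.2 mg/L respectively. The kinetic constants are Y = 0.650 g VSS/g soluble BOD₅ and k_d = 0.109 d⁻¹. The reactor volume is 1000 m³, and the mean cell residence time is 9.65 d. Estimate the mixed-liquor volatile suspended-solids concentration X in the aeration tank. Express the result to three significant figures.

X = Y·Q·ΔS·θ_c / [V·(1 + k_d θ_c)] = 0.650 × 1410 × (584 − 11.2) × 9.65 / [1000 × (1 + 0.109 × 9.65)] = 2469 mg/L.

X ≈ 2470 mg/L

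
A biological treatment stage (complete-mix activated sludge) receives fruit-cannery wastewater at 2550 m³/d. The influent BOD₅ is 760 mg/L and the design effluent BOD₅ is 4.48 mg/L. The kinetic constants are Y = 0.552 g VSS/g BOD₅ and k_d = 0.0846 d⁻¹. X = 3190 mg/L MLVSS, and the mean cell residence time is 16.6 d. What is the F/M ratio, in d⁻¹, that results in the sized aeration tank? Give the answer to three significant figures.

F/M ≈ 0.264 d⁻¹

From the SRT design equation V = Y Q (S₀−S) θ_c / [X (1 + k_d θ_c)] = 0.552 × 2550 × (760 − 4.48) × 16.6 / [3190 × (1 + 0.0846 × 16.6)] = 1.77×10^7 / 7670 = 2302 m³.
Food-to-microorganism ratio F/M = Q S₀ / (V X) = 2550 × 760 / (2302 × 3190) = 0.2639 d⁻¹.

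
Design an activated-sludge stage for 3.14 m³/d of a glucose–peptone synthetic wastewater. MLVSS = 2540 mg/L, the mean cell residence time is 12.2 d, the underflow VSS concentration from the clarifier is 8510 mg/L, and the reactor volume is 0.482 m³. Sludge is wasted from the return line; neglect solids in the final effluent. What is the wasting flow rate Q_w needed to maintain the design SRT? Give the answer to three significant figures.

Wasting from the return line (neglecting effluent solids): Q_w = V·X / (θ_c·X_r) = 0.4820 × 2540 / (12.2 × 8510) = 0.01179 m³/d.

Q_w ≈ 0.0118 m³/d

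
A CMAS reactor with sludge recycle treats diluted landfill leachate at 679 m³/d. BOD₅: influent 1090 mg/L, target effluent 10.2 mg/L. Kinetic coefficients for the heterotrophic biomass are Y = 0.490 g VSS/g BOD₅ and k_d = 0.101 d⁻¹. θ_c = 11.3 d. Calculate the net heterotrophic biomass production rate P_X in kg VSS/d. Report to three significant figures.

P_X ≈ 168 kg VSS/d

Y_obs = Y / (1 + k_d θ_c) = 0.490 / (1 + 0.101 × 11.3) = 0.490 / 2.141 = 0.2288.
Mass of BOD₅ removed per day: Q(S₀ − S) = 679 × 1080 g/m³ = 733.2 kg/d.
So the net sludge growth is P_X = 0.2288 × 733.2 = 167.8 kg VSS/d.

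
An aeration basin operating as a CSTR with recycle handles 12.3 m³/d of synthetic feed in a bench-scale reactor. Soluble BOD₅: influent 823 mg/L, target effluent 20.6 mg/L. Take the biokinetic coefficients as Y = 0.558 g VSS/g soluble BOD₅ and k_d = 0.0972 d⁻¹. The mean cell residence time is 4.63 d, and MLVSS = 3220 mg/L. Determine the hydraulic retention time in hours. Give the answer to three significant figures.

Rearranging the biomass balance for a CMAS with decay, V = Y·Q·ΔS·θ_c / [X·(1+k_d θ_c)] = 0.558 × 12.3 × (823 − 20.6) × 4.63 / [3220 × (1 + 0.0972 × 4.63)] = 2.55×10^4 / 4669 = 5.461 m³.
Hydraulic retention time τ = V/Q = 5.461 / 12.3 = 0.4440 d = 10.66 h.

τ ≈ 10.7 h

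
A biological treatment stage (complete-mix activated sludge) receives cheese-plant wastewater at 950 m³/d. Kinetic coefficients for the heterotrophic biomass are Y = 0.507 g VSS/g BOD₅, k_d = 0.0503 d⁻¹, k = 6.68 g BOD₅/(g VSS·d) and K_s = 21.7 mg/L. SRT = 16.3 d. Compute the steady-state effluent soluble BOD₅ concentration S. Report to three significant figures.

S ≈ 0.740 mg/L

Effluent substrate depends only on kinetics and SRT: S = K_s(1 + k_d θ_c) / [θ_c(Yk − k_d) − 1] = 21.7 × (1 + 0.0503 × 16.3) / [16.3 × (0.507 × 6.68 − 0.0503) − 1] = 39.49 / 53.38 = 0.7398 mg/L.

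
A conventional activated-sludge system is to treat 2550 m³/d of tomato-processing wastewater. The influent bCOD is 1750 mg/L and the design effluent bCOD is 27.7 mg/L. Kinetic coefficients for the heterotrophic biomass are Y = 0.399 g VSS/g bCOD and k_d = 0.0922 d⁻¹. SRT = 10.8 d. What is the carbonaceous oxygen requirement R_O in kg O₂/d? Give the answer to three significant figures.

R_O ≈ 3150 kg O₂/d

Correct the yield for decay: Y_obs = Y/(1 + k_d θ_c) = 0.399 / (1 + 0.0922 × 10.8) = 0.399 / 1.996 = 0.1999.
Q·(S₀ − S) = 2550 × (1750 − 27.7) × 10⁻³ = 4392 kg/d removed.
Biomass synthesised: P_X = Y_obs × 4392 = 878.0 kg VSS/d.
R_O = Q·(S₀ − S) − 1.42·P_X = 4392 − 1.42 × 878.0 = 3145 kg O₂/d.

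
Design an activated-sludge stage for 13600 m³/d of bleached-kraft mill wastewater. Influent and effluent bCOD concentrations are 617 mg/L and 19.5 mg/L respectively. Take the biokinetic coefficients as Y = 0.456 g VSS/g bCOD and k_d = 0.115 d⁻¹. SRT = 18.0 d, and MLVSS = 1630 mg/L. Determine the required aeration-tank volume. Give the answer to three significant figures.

From the SRT design equation V = Y Q (S₀−S) θ_c / [X (1 + k_d θ_c)] = 0.456 × 13600 × (617 − 19.5) × 18.0 / [1630 × (1 + 0.115 × 18.0)] = 6.67×10^7 / 5004 = 13329 m³.

V ≈ 13300 m³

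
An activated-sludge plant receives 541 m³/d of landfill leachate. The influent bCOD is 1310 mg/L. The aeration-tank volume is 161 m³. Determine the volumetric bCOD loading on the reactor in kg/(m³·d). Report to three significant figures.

L_v ≈ 4.40 kg bCOD/(m³·d)

Applied bCOD load per unit volume = Q·S₀/V = (541 × 1310/1000)/161.0 = 4.402 kg bCOD·m⁻³·d⁻¹.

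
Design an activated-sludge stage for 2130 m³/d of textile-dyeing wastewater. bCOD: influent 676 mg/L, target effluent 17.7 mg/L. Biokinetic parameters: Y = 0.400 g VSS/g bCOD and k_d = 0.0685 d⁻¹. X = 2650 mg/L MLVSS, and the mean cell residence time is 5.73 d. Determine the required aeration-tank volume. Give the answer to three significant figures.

V ≈ 871 m³

From the SRT design equation V = Y Q (S₀−S) θ_c / [X (1 + k_d θ_c)] = 0.400 × 2130 × (676 − 17.7) × 5.73 / [2650 × (1 + 0.0685 × 5.73)] = 3.21×10^6 / 3690 = 870.9 m³.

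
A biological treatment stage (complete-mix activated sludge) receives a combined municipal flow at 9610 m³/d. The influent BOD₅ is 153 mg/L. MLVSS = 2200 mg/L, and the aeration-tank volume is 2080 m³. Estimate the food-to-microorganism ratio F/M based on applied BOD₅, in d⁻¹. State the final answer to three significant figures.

F/M ≈ 0.321 d⁻¹

F/M = applied load / biomass = Q·S₀/(V·X) = 9610 × 153 / (2080 × 2200) = 0.3213 d⁻¹.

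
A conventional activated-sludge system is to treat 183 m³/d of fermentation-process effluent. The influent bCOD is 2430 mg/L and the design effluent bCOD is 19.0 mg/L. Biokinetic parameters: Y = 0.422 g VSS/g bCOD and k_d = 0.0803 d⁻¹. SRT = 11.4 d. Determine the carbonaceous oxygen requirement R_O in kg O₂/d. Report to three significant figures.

Correct the yield for decay: Y_obs = Y/(1 + k_d θ_c) = 0.422 / (1 + 0.0803 × 11.4) = 0.422 / 1.915 = 0.2203.
ΔS = 2430 − 19.0 = 2411 mg/L, so the substrate removal rate is 183 × 2411/1000 = 441.2 kg bCOD/d.
Biomass synthesised: P_X = Y_obs × 441.2 = 97.21 kg VSS/d.
R_O = Q·(S₀ − S) − 1.42·P_X = 441.2 − 1.42 × 97.21 = 303.2 kg O₂/d.

R_O ≈ 303 kg O₂/d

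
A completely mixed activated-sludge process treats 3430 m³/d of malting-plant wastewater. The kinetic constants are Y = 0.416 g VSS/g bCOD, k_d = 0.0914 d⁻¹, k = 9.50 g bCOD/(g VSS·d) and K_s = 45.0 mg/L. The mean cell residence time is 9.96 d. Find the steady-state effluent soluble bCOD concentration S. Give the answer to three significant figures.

S ≈ 2.30 mg/L

From the Monod/SRT balance for a CMAS, S = K_s·(1+k_d θ_c)/[θ_c·(Y k − k_d) − 1] = 45.0 × (1 + 0.0914 × 9.96) / [9.96 × (0.416 × 9.50 − 0.0914) − 1] = 85.97 / 37.45 = 2.295 mg/L.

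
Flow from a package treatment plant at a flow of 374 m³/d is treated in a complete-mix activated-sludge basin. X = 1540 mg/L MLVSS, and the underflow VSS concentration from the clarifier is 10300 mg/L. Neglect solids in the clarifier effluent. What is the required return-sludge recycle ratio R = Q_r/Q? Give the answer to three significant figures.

R ≈ 0.176

Solids balance on the clarifier gives (1+R)X = R·X_r, so R = X/(X_r − X) = 1540 / (10300 − 1540) = 0.1758.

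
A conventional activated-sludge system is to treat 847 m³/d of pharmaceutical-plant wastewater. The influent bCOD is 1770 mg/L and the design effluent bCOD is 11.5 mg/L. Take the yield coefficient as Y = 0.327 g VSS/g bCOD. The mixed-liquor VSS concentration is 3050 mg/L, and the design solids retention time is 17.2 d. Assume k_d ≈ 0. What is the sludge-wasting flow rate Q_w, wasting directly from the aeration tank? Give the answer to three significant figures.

V·X = Y·Q·ΔS·θ_c gives V = 0.327 × 847 × (1770 − 11.5) × 17.2 / 3050 = 2747 m³.
With mixed-liquor wasting, θ_c = V/Q_w, so Q_w = V/θ_c = 2747/17.2 = 159.7 m³/d.

Q_w ≈ 160 m³/d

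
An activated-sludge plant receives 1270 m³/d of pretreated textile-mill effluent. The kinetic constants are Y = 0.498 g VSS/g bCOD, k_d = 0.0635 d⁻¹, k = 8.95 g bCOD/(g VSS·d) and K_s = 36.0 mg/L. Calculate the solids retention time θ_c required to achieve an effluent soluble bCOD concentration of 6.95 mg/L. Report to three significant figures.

θ_c ≈ 1.52 d

From 1/θ_c = Y·k·S/(K_s + S) − k_d: Y·k·S/(K_s+S) = 0.498 × 8.95 × 6.95 / (36.0 + 6.95) = 0.7212 d⁻¹.
Then 1/θ_c = μ − k_d = 0.7212 − 0.0635 = 0.6577 d⁻¹, giving θ_c = 1.520 d.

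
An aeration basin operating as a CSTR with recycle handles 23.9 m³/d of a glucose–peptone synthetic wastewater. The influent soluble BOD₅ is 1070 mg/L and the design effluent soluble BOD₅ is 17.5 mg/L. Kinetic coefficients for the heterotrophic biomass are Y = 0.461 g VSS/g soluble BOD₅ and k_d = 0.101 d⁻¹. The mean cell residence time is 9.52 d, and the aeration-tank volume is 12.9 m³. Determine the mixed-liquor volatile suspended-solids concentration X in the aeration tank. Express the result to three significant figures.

From V·X·(1 + k_d·θ_c) = Y·Q·(S₀ − S)·θ_c: X = 0.461 × 23.9 × (1070 − 17.5) × 9.52 / [12.9 × (1 + 0.101 × 9.52)] = 4363 mg/L.

X ≈ 4360 mg/L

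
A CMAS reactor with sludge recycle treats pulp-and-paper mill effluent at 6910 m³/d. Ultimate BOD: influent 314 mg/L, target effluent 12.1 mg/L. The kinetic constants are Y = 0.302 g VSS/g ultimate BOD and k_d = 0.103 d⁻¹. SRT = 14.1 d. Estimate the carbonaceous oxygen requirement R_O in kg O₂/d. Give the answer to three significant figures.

R_O ≈ 1720 kg O₂/d

Y_obs = Y / (1 + k_d θ_c) = 0.302 / (1 + 0.103 × 14.1) = 0.302 / 2.452 = 0.1231.
Substrate removed = Q·(S₀ − S) = 6910 m³/d × (314 − 12.1) g/m³ = 2.09×10^6 g/d = 2086 kg/d.
Biomass synthesised: P_X = Y_obs × 2086 = 256.9 kg VSS/d.
Carbonaceous O₂ demand = substrate oxidised − cell-mass equivalent = 2086 − 1.42 × 256.9 = 1721 kg O₂/d.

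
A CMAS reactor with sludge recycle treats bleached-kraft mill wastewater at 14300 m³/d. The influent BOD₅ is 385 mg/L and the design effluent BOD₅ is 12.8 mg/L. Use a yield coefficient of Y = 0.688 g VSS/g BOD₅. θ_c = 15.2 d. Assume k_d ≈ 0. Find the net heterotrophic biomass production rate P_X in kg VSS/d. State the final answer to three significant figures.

P_X ≈ 3660 kg VSS/d

No decay correction is needed, so Y_obs = Y = 0.688.
Substrate removed = Q·(S₀ − S) = 14300 m³/d × (385 − 12.8) g/m³ = 5.32×10^6 g/d = 5322 kg/d.
Biomass produced: P_X = Y_obs·Q·ΔS = 0.6880 × 5322 ≈ 3662 kg VSS/d.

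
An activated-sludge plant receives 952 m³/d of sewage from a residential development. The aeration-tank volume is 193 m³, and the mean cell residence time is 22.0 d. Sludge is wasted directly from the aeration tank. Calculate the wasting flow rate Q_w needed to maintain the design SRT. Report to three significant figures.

For wasting at MLVSS concentration, Q_w = V/θ_c = 193.0/22.0 = 8.773 m³/d.

Q_w ≈ 8.77 m³/d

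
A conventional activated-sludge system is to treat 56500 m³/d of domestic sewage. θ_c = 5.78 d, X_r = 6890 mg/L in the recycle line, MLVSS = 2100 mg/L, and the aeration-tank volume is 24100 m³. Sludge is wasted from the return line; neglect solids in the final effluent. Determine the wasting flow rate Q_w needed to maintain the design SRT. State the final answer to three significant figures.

Wasting from the return line (neglecting effluent solids): Q_w = V·X / (θ_c·X_r) = 24100 × 2100 / (5.78 × 6890) = 1271 m³/d.

Q_w ≈ 1270 m³/d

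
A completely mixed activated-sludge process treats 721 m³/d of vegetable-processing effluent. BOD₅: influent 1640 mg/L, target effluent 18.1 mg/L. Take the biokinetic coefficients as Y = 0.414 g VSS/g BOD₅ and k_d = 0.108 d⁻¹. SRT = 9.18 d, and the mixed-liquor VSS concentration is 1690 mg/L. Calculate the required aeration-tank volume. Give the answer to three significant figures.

Rearranging the biomass balance for a CMAS with decay, V = Y·Q·ΔS·θ_c / [X·(1+k_d θ_c)] = 0.414 × 721 × (1640 − 18.1) × 9.18 / [1690 × (1 + 0.108 × 9.18)] = 4.44×10^6 / 3366 = 1321 m³.

V ≈ 1320 m³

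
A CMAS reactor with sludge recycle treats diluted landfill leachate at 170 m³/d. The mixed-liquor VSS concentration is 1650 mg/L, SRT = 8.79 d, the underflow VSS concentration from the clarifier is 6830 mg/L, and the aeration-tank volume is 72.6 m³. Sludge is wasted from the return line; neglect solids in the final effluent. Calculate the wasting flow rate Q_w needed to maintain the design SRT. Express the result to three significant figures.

Wasting from the return line (neglecting effluent solids): Q_w = V·X / (θ_c·X_r) = 72.60 × 1650 / (8.79 × 6830) = 1.995 m³/d.

Q_w ≈ 2.00 m³/d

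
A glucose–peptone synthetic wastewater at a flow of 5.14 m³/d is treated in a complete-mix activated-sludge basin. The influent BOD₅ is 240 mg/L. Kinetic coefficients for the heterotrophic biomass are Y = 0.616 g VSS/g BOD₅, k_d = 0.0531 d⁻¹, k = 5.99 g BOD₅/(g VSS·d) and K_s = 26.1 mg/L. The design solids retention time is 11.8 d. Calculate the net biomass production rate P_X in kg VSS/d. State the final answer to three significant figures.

Effluent substrate depends only on kinetics and SRT: S = K_s(1 + k_d θ_c) / [θ_c(Yk − k_d) − 1] = 26.1 × (1 + 0.0531 × 11.8) / [11.8 × (0.616 × 5.99 − 0.0531) − 1] = 42.45 / 41.91 = 1.013 mg/L.
Y_obs = Y / (1 + k_d θ_c) = 0.616 / (1 + 0.0531 × 11.8) = 0.616 / 1.627 = 0.3787.
Q·(S₀ − S) = 5.14 × (240 − 1.01) × 10⁻³ = 1.228 kg/d removed.
P_X = Y_obs · Q(S₀ − S) = 0.3787 × 1.228 = 0.4652 kg VSS/d.

P_X ≈ 0.465 kg VSS/d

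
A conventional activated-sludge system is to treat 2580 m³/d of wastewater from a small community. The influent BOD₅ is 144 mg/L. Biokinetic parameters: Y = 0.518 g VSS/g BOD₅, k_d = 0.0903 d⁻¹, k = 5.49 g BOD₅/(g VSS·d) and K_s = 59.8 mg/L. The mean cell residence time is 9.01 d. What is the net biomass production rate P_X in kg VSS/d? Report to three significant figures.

From the Monod/SRT balance for a CMAS, S = K_s·(1+k_d θ_c)/[θ_c·(Y k − k_d) − 1] = 59.8 × (1 + 0.0903 × 9.01) / [9.01 × (0.518 × 5.49 − 0.0903) − 1] = 108.5 / 23.81 = 4.555 mg/L.
Y_obs = Y / (1 + k_d θ_c) = 0.518 / (1 + 0.0903 × 9.01) = 0.518 / 1.814 = 0.2856.
Q·(S₀ − S) = 2580 × (144 − 4.56) × 10⁻³ = 359.8 kg/d removed.
Biomass produced: P_X = Y_obs·Q·ΔS = 0.2856 × 359.8 ≈ 102.8 kg VSS/d.

P_X ≈ 103 kg VSS/d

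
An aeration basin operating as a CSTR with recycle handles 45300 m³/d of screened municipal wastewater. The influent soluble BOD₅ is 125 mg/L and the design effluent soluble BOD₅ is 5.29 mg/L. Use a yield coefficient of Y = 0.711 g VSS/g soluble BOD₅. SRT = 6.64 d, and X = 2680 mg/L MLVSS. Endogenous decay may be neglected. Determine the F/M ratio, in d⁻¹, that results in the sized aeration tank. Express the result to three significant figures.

V·X = Y·Q·ΔS·θ_c gives V = 0.711 × 45300 × (125 − 5.29) × 6.64 / 2680 = 9553 m³.
Food-to-microorganism ratio F/M = Q S₀ / (V X) = 45300 × 125 / (9553 × 2680) = 0.2212 d⁻¹.

F/M ≈ 0.221 d⁻¹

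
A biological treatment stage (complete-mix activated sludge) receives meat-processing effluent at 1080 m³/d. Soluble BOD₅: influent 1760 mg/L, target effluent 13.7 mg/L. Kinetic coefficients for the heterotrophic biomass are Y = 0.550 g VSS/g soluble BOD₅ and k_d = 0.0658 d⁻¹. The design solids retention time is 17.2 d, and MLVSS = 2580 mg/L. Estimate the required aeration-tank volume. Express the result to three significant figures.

V ≈ 3240 m³

Steady-state biomass mass balance: V·X·(1 + k_d·θ_c) = Y·Q·(S₀ − S)·θ_c, so V = 0.550 × 1080 × (1760 − 13.7) × 17.2 / [2580 × (1 + 0.0658 × 17.2)] = 1.78×10^7 / 5500 = 3244 m³.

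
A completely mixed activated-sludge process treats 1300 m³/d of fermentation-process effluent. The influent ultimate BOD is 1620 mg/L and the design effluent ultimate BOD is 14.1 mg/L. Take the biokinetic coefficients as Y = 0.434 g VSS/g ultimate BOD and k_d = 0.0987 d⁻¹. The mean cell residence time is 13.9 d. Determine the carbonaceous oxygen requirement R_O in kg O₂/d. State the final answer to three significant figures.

R_O ≈ 1550 kg O₂/d

Y_obs = Y / (1 + k_d θ_c) = 0.434 / (1 + 0.0987 × 13.9) = 0.434 / 2.372 = 0.1830.
Substrate removed = Q·(S₀ − S) = 1300 m³/d × (1620 − 14.1) g/m³ = 2.09×10^6 g/d = 2088 kg/d.
Biomass synthesised: P_X = Y_obs × 2088 = 382.0 kg VSS/d.
Carbonaceous O₂ demand = substrate oxidised − cell-mass equivalent = 2088 − 1.42 × 382.0 = 1545 kg O₂/d.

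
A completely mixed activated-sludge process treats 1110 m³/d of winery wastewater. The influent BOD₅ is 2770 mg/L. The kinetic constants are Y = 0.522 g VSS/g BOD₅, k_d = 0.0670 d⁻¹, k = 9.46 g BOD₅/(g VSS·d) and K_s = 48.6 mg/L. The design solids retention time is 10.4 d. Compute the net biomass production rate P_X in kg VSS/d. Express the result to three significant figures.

P_X ≈ 945 kg VSS/d

For a completely mixed reactor with recycle the Lawrence–McCarty relation gives S = K_s·(1 + k_d·θ_c) / [θ_c·(Y·k − k_d) − 1] = 48.6 × (1 + 0.0670 × 10.4) / [10.4 × (0.522 × 9.46 − 0.0670) − 1] = 82.46 / 49.66 = 1.661 mg/L.
The observed yield is Y_obs = Y/(1 + k_d·θ_c) = 0.522 / (1 + 0.0670 × 10.4) = 0.522 / 1.697 = 0.3076 g VSS per g BOD₅ removed.
ΔS = 2770 − 1.66 = 2768 mg/L, so the substrate removal rate is 1110 × 2768/1000 = 3073 kg BOD₅/d.
Net biomass production P_X = Y_obs × Q·(S₀ − S) = 0.3076 × 3073 = 945.3 kg VSS/d.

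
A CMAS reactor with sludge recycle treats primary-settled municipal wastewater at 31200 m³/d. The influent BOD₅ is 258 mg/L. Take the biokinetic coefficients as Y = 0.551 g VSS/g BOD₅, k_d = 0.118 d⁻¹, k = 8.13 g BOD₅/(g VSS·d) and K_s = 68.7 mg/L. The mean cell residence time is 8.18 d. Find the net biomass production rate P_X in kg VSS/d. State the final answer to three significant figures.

Effluent substrate depends only on kinetics and SRT: S = K_s(1 + k_d θ_c) / [θ_c(Yk − k_d) − 1] = 68.7 × (1 + 0.118 × 8.18) / [8.18 × (0.551 × 8.13 − 0.118) − 1] = 135.0 / 34.68 = 3.893 mg/L.
Observed yield with endogenous decay: Y_obs = Y / (1 + k_d·θ_c) = 0.551 / (1 + 0.118 × 8.18) = 0.551 / 1.965 = 0.2804 g VSS/g BOD₅.
Substrate removed = Q·(S₀ − S) = 31200 m³/d × (258 − 3.89) g/m³ = 7.93×10^6 g/d = 7928 kg/d.
P_X = Y_obs · Q(S₀ − S) = 0.2804 × 7928 = 2223 kg VSS/d.

P_X ≈ 2220 kg VSS/d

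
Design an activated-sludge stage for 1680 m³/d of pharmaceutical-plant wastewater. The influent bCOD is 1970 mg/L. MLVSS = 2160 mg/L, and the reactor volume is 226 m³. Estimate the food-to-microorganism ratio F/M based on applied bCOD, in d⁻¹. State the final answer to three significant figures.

F/M ≈ 6.78 d⁻¹

F/M = Q·S₀ / (V·X) = 1680 × 1970 / (226.0 × 2160) = 6.780 g bCOD·(g VSS·d)⁻¹.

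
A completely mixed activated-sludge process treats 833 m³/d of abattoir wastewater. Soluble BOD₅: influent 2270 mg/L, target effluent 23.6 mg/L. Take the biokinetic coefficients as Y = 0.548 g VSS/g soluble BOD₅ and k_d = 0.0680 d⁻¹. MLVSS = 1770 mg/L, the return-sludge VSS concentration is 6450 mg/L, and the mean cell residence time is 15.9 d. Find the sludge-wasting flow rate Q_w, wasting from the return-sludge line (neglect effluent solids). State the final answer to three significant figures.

Rearranging the biomass balance for a CMAS with decay, V = Y·Q·ΔS·θ_c / [X·(1+k_d θ_c)] = 0.548 × 833 × (2270 − 23.6) × 15.9 / [1770 × (1 + 0.0680 × 15.9)] = 1.63×10^7 / 3684 = 4426 m³.
Wasting from the return line (neglecting effluent solids): Q_w = V·X / (θ_c·X_r) = 4426 × 1770 / (15.9 × 6450) = 76.39 m³/d.

Q_w ≈ 76.4 m³/d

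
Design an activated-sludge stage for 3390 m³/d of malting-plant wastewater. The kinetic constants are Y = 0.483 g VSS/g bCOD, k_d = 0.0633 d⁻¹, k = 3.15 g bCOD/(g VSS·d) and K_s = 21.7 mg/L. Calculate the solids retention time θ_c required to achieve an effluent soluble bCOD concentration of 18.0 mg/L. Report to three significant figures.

θ_c ≈ 1.60 d

At the target effluent, Y k S/(K_s+S) = 0.483×3.15×18.0/39.70 = 0.6898 d⁻¹.
1/θ_c = 0.6898 − 0.0633 = 0.6265 d⁻¹, so θ_c = 1.596 d.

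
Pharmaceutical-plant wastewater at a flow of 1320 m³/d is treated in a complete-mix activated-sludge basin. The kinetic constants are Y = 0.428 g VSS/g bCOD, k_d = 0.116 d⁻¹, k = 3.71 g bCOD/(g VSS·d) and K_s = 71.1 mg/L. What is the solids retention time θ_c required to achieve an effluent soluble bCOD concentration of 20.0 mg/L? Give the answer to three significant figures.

θ_c ≈ 4.30 d

From 1/θ_c = Y·k·S/(K_s + S) − k_d: Y·k·S/(K_s+S) = 0.428 × 3.71 × 20.0 / (71.1 + 20.0) = 0.3486 d⁻¹.
Then 1/θ_c = μ − k_d = 0.3486 − 0.116 = 0.2326 d⁻¹, giving θ_c = 4.299 d.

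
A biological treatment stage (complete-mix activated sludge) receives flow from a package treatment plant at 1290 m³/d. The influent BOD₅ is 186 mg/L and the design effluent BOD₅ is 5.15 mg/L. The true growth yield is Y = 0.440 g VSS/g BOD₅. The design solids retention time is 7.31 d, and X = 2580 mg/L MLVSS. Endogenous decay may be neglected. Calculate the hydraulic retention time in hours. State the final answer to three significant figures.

V·X = Y·Q·ΔS·θ_c gives V = 0.440 × 1290 × (186 − 5.15) × 7.31 / 2580 = 290.8 m³.
τ = V/Q = 290.8/1290 = 0.2255 d, or 5.411 h.

τ ≈ 5.41 h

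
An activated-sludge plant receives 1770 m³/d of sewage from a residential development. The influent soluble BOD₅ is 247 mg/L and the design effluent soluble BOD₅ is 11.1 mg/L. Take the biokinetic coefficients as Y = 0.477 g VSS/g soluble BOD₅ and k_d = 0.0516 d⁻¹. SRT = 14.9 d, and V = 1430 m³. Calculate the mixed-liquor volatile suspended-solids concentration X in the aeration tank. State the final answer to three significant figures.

From V·X·(1 + k_d·θ_c) = Y·Q·(S₀ − S)·θ_c: X = 0.477 × 1770 × (247 − 11.1) × 14.9 / [1430 × (1 + 0.0516 × 14.9)] = 1173 mg/L.

X ≈ 1170 mg/L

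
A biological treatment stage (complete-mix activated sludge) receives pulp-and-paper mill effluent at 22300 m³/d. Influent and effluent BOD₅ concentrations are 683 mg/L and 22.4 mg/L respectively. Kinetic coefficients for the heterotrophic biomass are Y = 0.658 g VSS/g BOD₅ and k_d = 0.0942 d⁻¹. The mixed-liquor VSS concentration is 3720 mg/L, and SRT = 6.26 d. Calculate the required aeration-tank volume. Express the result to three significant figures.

V ≈ 10300 m³

Steady-state biomass mass balance: V·X·(1 + k_d·θ_c) = Y·Q·(S₀ − S)·θ_c, so V = 0.658 × 22300 × (683 − 22.4) × 6.26 / [3720 × (1 + 0.0942 × 6.26)] = 6.07×10^7 / 5914 = 10261 m³.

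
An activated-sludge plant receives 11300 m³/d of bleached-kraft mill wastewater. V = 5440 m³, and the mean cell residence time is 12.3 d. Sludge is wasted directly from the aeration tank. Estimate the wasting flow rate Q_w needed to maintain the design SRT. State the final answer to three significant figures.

Wasting from the aeration tank: Q_w = V / θ_c = 5440 / 12.3 = 442.3 m³/d.

Q_w ≈ 442 m³/d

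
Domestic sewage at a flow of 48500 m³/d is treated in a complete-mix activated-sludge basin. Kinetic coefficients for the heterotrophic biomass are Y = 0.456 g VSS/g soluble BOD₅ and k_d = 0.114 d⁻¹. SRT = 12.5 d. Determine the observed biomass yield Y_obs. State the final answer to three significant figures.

The observed yield is Y_obs = Y/(1 + k_d·θ_c) = 0.456 / (1 + 0.114 × 12.5) = 0.456 / 2.425 = 0.1880 g VSS per g soluble BOD₅ removed.

Y_obs ≈ 0.188 g VSS/g soluble BOD₅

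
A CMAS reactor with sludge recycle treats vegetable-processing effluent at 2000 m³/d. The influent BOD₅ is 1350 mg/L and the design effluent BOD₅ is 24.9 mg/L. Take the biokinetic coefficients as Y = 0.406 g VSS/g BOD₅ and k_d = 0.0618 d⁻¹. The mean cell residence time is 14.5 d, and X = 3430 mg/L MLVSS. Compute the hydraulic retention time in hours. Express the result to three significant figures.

τ ≈ 28.8 h

From the SRT design equation V = Y Q (S₀−S) θ_c / [X (1 + k_d θ_c)] = 0.406 × 2000 × (1350 − 24.9) × 14.5 / [3430 × (1 + 0.0618 × 14.5)] = 1.56×10^7 / 6504 = 2399 m³.
τ = V/Q = 2399/2000 = 1.199 d, or 28.79 h.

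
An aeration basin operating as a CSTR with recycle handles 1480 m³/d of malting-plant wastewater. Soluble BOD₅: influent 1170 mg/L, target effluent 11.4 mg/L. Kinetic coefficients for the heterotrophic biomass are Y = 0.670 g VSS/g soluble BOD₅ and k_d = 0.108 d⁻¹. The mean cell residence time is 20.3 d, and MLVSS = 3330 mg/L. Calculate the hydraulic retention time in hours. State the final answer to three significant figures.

From the SRT design equation V = Y Q (S₀−S) θ_c / [X (1 + k_d θ_c)] = 0.670 × 1480 × (1170 − 11.4) × 20.3 / [3330 × (1 + 0.108 × 20.3)] = 2.33×10^7 / 10631 = 2194 m³.
Hydraulic retention time τ = V/Q = 2194 / 1480 = 1.482 d = 35.58 h.

τ ≈ 35.6 h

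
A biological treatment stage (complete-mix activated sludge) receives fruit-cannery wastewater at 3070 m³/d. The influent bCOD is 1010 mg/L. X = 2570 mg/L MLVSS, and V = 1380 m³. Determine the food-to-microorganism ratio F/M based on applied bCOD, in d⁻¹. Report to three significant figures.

F/M = applied load / biomass = Q·S₀/(V·X) = 3070 × 1010 / (1380 × 2570) = 0.8743 d⁻¹.

F/M ≈ 0.874 d⁻¹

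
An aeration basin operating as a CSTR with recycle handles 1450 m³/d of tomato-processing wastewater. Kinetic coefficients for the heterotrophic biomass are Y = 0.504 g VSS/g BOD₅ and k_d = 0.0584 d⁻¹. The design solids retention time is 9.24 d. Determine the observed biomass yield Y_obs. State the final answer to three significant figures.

Y_obs ≈ 0.327 g VSS/g BOD₅

Observed yield with endogenous decay: Y_obs = Y / (1 + k_d·θ_c) = 0.504 / (1 + 0.0584 × 9.24) = 0.504 / 1.540 = 0.3274 g VSS/g BOD₅.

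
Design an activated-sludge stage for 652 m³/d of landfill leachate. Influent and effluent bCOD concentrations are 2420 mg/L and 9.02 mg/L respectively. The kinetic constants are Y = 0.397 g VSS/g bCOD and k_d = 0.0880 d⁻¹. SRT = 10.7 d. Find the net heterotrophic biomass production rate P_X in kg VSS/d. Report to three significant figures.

P_X ≈ 321 kg VSS/d

The observed yield is Y_obs = Y/(1 + k_d·θ_c) = 0.397 / (1 + 0.0880 × 10.7) = 0.397 / 1.942 = 0.2045 g VSS per g bCOD removed.
Q·(S₀ − S) = 652 × (2420 − 9.02) × 10⁻³ = 1572 kg/d removed.
Net biomass production P_X = Y_obs × Q·(S₀ − S) = 0.2045 × 1572 = 321.4 kg VSS/d.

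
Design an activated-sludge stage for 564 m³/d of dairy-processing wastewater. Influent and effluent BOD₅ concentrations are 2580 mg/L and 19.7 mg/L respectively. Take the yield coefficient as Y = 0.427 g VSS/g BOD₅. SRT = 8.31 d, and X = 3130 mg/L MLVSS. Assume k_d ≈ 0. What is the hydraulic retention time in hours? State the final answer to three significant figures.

Biomass mass balance (decay neglected): V·X = Y·Q·(S₀ − S)·θ_c, so V = 0.427 × 564 × (2580 − 19.7) × 8.31 / 3130 = 1637 m³.
τ = V/Q = 1637/564 = 2.903 d, or 69.66 h.

τ ≈ 69.7 h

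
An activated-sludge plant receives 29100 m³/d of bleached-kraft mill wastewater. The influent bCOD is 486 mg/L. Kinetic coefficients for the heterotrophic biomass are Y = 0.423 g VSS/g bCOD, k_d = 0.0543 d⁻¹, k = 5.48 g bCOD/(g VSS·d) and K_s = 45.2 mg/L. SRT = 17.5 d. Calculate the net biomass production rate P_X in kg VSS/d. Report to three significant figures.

P_X ≈ 3050 kg VSS/d

For a completely mixed reactor with recycle the Lawrence–McCarty relation gives S = K_s·(1 + k_d·θ_c) / [θ_c·(Y·k − k_d) − 1] = 45.2 × (1 + 0.0543 × 17.5) / [17.5 × (0.423 × 5.48 − 0.0543) − 1] = 88.15 / 38.62 = 2.283 mg/L.
Observed yield with endogenous decay: Y_obs = Y / (1 + k_d·θ_c) = 0.423 / (1 + 0.0543 × 17.5) = 0.423 / 1.950 = 0.2169 g VSS/g bCOD.
Q·(S₀ − S) = 29100 × (486 − 2.28) × 10⁻³ = 14076 kg/d removed.
So the net sludge growth is P_X = 0.2169 × 14076 = 3053 kg VSS/d.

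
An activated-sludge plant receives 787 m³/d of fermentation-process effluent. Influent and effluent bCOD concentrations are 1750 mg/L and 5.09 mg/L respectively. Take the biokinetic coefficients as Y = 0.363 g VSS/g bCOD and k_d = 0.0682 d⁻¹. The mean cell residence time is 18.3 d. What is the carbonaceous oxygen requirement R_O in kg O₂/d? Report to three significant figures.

The observed yield is Y_obs = Y/(1 + k_d·θ_c) = 0.363 / (1 + 0.0682 × 18.3) = 0.363 / 2.248 = 0.1615 g VSS per g bCOD removed.
Q·(S₀ − S) = 787 × (1750 − 5.09) × 10⁻³ = 1373 kg/d removed.
Biomass synthesised: P_X = Y_obs × 1373 = 221.7 kg VSS/d.
Carbonaceous O₂ demand = substrate oxidised − cell-mass equivalent = 1373 − 1.42 × 221.7 = 1058 kg O₂/d.

R_O ≈ 1060 kg O₂/d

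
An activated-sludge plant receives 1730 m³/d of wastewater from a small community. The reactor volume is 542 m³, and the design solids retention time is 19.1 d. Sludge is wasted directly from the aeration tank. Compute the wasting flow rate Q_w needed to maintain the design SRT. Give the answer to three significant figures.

Q_w ≈ 28.4 m³/d

Wasting from the aeration tank: Q_w = V / θ_c = 542.0 / 19.1 = 28.38 m³/d.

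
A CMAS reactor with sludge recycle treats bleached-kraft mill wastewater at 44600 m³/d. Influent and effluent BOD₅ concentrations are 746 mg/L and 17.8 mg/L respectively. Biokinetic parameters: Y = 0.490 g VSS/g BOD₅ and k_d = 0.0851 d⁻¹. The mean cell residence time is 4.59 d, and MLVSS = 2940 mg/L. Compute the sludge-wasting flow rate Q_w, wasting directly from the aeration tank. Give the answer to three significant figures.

Steady-state biomass mass balance: V·X·(1 + k_d·θ_c) = Y·Q·(S₀ − S)·θ_c, so V = 0.490 × 44600 × (746 − 17.8) × 4.59 / [2940 × (1 + 0.0851 × 4.59)] = 7.3×10^7 / 4088 = 17867 m³.
Wasting from the aeration tank: Q_w = V / θ_c = 17867 / 4.59 = 3893 m³/d.

Q_w ≈ 3890 m³/d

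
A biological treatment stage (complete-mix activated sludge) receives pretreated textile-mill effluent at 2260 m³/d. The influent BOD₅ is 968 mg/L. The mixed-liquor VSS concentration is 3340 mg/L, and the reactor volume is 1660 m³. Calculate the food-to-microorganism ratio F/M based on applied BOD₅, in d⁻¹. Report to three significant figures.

F/M = Q·S₀ / (V·X) = 2260 × 968 / (1660 × 3340) = 0.3946 g BOD₅·(g VSS·d)⁻¹.

F/M ≈ 0.395 d⁻¹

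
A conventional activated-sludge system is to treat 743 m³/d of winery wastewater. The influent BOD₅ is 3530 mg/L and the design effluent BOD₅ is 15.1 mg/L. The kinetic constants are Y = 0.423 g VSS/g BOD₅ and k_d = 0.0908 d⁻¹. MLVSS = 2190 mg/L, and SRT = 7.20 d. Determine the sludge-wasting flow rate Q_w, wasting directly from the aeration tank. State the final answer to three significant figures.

Q_w ≈ 305 m³/d

From the SRT design equation V = Y Q (S₀−S) θ_c / [X (1 + k_d θ_c)] = 0.423 × 743 × (3530 − 15.1) × 7.20 / [2190 × (1 + 0.0908 × 7.20)] = 7.95×10^6 / 3622 = 2196 m³.
Wasting from the aeration tank: Q_w = V / θ_c = 2196 / 7.20 = 305.0 m³/d.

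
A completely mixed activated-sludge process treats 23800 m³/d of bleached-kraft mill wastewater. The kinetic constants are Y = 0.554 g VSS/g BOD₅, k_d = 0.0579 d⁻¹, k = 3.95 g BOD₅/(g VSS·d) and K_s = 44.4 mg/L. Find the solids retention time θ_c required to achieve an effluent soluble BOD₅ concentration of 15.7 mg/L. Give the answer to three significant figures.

Specific growth rate at S = 15.7 mg/L: μ = YkS/(K_s+S) = 0.554·3.95·15.7/(44.4+15.7) = 0.5717 d⁻¹.
1/θ_c = 0.5717 − 0.0579 = 0.5138 d⁻¹, so θ_c = 1.946 d.

θ_c ≈ 1.95 d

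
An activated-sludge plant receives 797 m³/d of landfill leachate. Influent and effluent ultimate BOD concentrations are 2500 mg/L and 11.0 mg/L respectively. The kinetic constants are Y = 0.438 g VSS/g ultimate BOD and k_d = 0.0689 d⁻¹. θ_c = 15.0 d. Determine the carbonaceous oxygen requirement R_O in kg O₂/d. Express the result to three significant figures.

The observed yield is Y_obs = Y/(1 + k_d·θ_c) = 0.438 / (1 + 0.0689 × 15.0) = 0.438 / 2.034 = 0.2154 g VSS per g ultimate BOD removed.
ΔS = 2500 − 11.0 = 2489 mg/L, so the substrate removal rate is 797 × 2489/1000 = 1984 kg ultimate BOD/d.
Biomass synthesised: P_X = Y_obs × 1984 = 427.3 kg VSS/d.
R_O = Q·(S₀ − S) − 1.42·P_X = 1984 − 1.42 × 427.3 = 1377 kg O₂/d.

R_O ≈ 1380 kg O₂/d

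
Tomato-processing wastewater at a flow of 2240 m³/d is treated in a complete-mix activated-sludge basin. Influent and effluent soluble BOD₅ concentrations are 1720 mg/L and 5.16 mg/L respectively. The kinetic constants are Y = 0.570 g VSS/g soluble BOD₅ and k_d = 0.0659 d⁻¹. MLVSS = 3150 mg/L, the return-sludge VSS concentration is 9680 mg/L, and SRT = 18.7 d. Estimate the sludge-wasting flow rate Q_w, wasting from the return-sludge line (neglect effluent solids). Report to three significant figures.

Q_w ≈ 101 m³/d

Rearranging the biomass balance for a CMAS with decay, V = Y·Q·ΔS·θ_c / [X·(1+k_d θ_c)] = 0.570 × 2240 × (1720 − 5.16) × 18.7 / [3150 × (1 + 0.0659 × 18.7)] = 4.09×10^7 / 7032 = 5823 m³.
θ_c = V·X/(Q_w·X_r) when wasting from the recycle, so Q_w = V·X/(θ_c·X_r) = 5823 × 3150 / (18.7 × 9680) = 101.3 m³/d.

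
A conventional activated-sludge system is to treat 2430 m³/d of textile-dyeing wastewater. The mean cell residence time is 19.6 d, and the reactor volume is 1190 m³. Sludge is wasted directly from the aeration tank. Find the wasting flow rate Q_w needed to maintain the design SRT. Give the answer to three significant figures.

Q_w ≈ 60.7 m³/d

For wasting at MLVSS concentration, Q_w = V/θ_c = 1190/19.6 = 60.71 m³/d.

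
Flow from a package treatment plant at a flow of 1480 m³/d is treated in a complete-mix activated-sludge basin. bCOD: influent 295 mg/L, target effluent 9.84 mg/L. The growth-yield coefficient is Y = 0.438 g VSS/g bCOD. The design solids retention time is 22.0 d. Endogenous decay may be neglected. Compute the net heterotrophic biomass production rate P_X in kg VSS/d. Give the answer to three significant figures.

P_X ≈ 185 kg VSS/d

Since k_d ≈ 0, Y_obs = Y = 0.438 g VSS/g bCOD.
Substrate removed = Q·(S₀ − S) = 1480 m³/d × (295 − 9.84) g/m³ = 4.22×10^5 g/d = 422.0 kg/d.
Biomass produced: P_X = Y_obs·Q·ΔS = 0.4380 × 422.0 ≈ 184.9 kg VSS/d.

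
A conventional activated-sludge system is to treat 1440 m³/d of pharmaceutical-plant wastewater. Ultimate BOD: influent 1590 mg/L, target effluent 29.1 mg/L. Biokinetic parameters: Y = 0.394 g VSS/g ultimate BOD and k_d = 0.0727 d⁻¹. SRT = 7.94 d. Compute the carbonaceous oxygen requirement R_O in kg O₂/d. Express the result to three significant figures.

Observed yield with endogenous decay: Y_obs = Y / (1 + k_d·θ_c) = 0.394 / (1 + 0.0727 × 7.94) = 0.394 / 1.577 = 0.2498 g VSS/g ultimate BOD.
Q·(S₀ − S) = 1440 × (1590 − 29.1) × 10⁻³ = 2248 kg/d removed.
Net sludge production P_X = 0.2498 × 2248 = 561.5 kg VSS/d.
R_O = Q·(S₀ − S) − 1.42·P_X = 2248 − 1.42 × 561.5 = 1450 kg O₂/d.

R_O ≈ 1450 kg O₂/d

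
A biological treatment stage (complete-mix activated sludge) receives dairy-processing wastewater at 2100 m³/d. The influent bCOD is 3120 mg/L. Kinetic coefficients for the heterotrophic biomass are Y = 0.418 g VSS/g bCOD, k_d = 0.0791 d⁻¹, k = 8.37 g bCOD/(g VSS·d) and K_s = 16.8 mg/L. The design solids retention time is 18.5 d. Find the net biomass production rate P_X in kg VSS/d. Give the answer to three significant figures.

P_X ≈ 1110 kg VSS/d

From the Monod/SRT balance for a CMAS, S = K_s·(1+k_d θ_c)/[θ_c·(Y k − k_d) − 1] = 16.8 × (1 + 0.0791 × 18.5) / [18.5 × (0.418 × 8.37 − 0.0791) − 1] = 41.38 / 62.26 = 0.6647 mg/L.
Observed yield with endogenous decay: Y_obs = Y / (1 + k_d·θ_c) = 0.418 / (1 + 0.0791 × 18.5) = 0.418 / 2.463 = 0.1697 g VSS/g bCOD.
ΔS = 3120 − 0.665 = 3119 mg/L, so the substrate removal rate is 2100 × 3119/1000 = 6551 kg bCOD/d.
So the net sludge growth is P_X = 0.1697 × 6551 = 1112 kg VSS/d.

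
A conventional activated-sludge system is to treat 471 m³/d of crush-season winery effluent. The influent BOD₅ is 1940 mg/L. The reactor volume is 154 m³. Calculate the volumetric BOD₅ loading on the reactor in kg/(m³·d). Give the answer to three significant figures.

L_v = Q S₀ / V = 471 × 1940 × 10⁻³ / 154.0 = 5.933 kg/(m³·d).

L_v ≈ 5.93 kg BOD₅/(m³·d)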